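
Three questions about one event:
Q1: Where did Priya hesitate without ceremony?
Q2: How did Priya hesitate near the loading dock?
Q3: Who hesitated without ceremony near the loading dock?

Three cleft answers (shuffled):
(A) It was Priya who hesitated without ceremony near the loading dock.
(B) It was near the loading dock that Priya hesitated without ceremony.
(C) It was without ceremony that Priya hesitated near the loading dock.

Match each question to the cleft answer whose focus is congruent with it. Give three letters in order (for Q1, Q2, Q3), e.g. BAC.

BCA

Q1 asks about the location; cleft (B) focuses "near the loading dock", which is the location — so Q1 → B.
Q2 asks about the manner; cleft (C) focuses "without ceremony", which is the manner — so Q2 → C.
Q3 asks about the subject (agent); cleft (A) focuses "Priya", which is the subject (agent) — so Q3 → A.
Mapping: Q1→B, Q2→C, Q3→A.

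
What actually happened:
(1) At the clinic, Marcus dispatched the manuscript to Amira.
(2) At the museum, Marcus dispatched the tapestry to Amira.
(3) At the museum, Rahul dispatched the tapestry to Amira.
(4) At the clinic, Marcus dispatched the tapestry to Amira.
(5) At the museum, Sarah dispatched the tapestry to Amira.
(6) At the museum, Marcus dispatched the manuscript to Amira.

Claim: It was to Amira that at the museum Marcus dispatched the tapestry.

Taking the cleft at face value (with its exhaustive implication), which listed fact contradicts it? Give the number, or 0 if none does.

Focus of the cleft: "Amira" (the recipient). Presupposed background: agent = Marcus, thing = the tapestry, setting = at the museum.
The exhaustive reading says no other recipient fits that background.
No listed fact matches the background with a different recipient. Exhaustivity holds.

0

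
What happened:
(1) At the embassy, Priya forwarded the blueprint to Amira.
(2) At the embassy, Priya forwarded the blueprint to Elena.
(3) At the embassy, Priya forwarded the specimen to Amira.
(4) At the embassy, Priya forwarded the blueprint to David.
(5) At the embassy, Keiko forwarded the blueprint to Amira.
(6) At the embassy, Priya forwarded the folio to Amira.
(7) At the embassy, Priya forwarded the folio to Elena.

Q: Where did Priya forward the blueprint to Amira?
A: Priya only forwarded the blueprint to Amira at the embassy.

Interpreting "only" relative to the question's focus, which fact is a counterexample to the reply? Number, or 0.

Answering "Where did ...?" puts focus on the setting — here, "at the embassy".
So "only" ranges over settings; the rest (same agent, thing, recipient (Priya / the blueprint / Amira)) is presupposed.
No fact keeps same agent, thing, recipient (Priya / the blueprint / Amira) while changing the setting; every other fact differs on something backgrounded. The reply stands.
(Fact (2) would refute a reading with focus on the recipient — but that is not what the question asks.)

0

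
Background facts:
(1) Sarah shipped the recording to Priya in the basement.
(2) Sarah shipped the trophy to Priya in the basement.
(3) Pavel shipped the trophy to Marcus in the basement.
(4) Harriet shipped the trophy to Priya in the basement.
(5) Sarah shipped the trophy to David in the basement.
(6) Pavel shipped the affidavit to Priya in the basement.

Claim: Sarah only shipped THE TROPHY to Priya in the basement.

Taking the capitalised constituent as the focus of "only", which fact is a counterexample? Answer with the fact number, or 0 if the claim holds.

Focus (in capitals) is "the trophy" — the thing. "Only" excludes alternative things while holding fixed agent = Sarah, recipient = Priya, setting = in the basement.
Fact (1) matches on agent = Sarah, recipient = Priya, setting = in the basement, but has thing = the recording instead. That refutes the claim.

1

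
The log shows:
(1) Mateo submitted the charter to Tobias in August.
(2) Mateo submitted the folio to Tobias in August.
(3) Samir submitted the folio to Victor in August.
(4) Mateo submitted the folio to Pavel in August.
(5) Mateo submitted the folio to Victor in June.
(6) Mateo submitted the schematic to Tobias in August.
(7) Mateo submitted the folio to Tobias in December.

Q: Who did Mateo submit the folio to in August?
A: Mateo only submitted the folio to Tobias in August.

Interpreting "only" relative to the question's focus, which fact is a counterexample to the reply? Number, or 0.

The question "Who did ... to ...?" targets the recipient, so in the reply the focus falls on "Tobias".
So "only" ranges over recipients; the rest (Mateo as agent and the folio as thing and in August as setting) is presupposed.
Fact (4) shares the background with a different recipient (Pavel) — counterexample.
(Fact (1) would refute a reading with focus on the thing — but that is not what the question asks.)

4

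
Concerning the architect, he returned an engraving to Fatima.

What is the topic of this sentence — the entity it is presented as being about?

The construction explicitly marks "the architect" as what the sentence is about — the topic.
The remainder of the clause is the comment (what is said about the topic).

the architect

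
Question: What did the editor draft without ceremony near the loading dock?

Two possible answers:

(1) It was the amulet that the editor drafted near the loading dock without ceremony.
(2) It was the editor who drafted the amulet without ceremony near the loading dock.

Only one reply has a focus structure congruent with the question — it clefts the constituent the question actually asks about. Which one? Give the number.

1

The question word "what" targets the direct object.
Option (1) clefts "the amulet" — that matches what the question asks about.
Option (2) clefts "the editor" — the subject (agent), not what was asked.
So the congruent reply is (1).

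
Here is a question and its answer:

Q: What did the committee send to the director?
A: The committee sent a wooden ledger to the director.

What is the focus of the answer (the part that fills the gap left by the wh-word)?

a wooden ledger

The wh-word "what" asks about the direct object.
In the answer, "the committee" and "to the director" are given — repeated from the question.
The constituent filling the direct object gap is "a wooden ledger"; that is the focus and would carry nuclear stress.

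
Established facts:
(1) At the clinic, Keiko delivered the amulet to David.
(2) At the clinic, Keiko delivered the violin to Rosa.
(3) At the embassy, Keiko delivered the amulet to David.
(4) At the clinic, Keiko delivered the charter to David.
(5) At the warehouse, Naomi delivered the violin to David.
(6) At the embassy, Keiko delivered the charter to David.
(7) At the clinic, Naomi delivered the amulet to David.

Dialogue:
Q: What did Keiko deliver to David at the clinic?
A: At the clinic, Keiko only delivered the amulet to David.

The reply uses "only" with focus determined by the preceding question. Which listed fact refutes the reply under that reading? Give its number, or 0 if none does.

Answering "What did ...?" puts focus on the thing — here, "the amulet".
"Only" then excludes alternative things while the background — same agent, recipient, setting (Keiko / David / at the clinic) — is held fixed.
Fact (4) keeps same agent, recipient, setting (Keiko / David / at the clinic) but has thing = the charter; that refutes the reply.
(Fact (3) would refute a reading with focus on the setting — but that is not what the question asks.)

4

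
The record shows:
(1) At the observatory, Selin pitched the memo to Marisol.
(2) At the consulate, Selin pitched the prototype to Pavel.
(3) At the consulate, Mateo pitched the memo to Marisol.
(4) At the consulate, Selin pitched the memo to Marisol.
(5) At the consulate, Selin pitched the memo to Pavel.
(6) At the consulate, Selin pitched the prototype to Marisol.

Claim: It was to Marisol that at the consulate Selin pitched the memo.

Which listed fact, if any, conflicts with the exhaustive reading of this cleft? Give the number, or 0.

Focus of the cleft: "Marisol" (the recipient). Presupposed background: agent = Selin, thing = the memo, setting = at the consulate.
Exhaustivity: Marisol is the only recipient satisfying that background.
But fact (5) also has agent = Selin, thing = the memo, setting = at the consulate, with recipient = Pavel — so the exhaustive reading fails.

5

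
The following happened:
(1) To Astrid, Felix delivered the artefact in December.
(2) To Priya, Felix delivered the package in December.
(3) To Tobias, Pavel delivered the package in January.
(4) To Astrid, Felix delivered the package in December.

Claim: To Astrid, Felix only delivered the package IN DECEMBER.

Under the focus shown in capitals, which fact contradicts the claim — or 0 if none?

The capitals mark "in December" as focus. So "only" rules out other settings, with the rest (same agent, thing, recipient (Felix / the package / Astrid)) as background.
No fact matches same agent, thing, recipient (Felix / the package / Astrid) with a different setting — every other fact differs on at least one backgrounded slot. So no fact refutes it.

0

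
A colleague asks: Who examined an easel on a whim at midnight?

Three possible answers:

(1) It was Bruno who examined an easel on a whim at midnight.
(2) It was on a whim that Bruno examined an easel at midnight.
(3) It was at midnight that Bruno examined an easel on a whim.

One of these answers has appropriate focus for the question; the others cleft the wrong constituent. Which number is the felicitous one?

The question word "who" targets the subject (agent).
Option (1) clefts "Bruno" — that matches what the question asks about.
Option (2) clefts "on a whim" — the manner, not what was asked.
Option (3) clefts "at midnight" — the time, not what was asked.
So the congruent reply is (1).

1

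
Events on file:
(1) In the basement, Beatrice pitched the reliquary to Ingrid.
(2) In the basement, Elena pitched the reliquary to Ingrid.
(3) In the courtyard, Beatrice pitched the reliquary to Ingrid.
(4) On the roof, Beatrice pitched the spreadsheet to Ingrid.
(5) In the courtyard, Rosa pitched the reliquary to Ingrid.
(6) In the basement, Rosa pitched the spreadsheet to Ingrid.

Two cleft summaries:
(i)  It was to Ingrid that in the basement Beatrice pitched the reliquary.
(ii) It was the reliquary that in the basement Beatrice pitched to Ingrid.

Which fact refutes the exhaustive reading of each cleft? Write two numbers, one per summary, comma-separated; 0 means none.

(i): focus "Ingrid". No fact shares Beatrice as agent and the reliquary as thing and in the basement as setting with a different recipient. 0.
(ii): focus "the reliquary". No fact shares Beatrice as agent and Ingrid as recipient and in the basement as setting with a different thing. 0.

0, 0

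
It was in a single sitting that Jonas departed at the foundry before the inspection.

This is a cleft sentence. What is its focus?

In an it-cleft "It was X that/who ...", the clefted constituent X is the focus; the that/who-clause expresses the presupposed open proposition.
Here the focus is "in a single sitting". The backgrounded (presupposed) material includes "Jonas", "before the inspection" and "at the foundry".

in a single sitting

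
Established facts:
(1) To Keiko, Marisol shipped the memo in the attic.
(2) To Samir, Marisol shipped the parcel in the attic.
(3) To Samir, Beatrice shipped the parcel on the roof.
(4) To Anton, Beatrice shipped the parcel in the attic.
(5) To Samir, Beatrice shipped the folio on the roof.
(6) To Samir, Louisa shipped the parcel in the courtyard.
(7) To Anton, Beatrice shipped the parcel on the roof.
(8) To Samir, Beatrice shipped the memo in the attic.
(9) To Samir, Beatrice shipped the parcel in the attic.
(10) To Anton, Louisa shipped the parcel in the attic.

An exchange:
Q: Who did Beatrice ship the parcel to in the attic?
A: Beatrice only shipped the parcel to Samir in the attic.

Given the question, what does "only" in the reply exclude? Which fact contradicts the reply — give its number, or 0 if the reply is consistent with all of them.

4

Answering "Who did ... to ...?" puts focus on the recipient — here, "Samir".
So "only" ranges over recipients; the rest (same agent, thing, setting (Beatrice / the parcel / in the attic)) is presupposed.
Fact (4) shares the background with a different recipient (Anton) — counterexample.
(Fact (8) would refute a reading with focus on the thing — but that is not what the question asks.)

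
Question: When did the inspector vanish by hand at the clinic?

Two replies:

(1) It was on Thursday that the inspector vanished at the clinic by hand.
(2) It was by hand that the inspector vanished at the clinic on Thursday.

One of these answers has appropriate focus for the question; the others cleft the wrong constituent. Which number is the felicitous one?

The question word "when" targets the time.
Option (1) clefts "on Thursday" — that matches what the question asks about.
Option (2) clefts "by hand" — the manner, not what was asked.
So the congruent reply is (1).

1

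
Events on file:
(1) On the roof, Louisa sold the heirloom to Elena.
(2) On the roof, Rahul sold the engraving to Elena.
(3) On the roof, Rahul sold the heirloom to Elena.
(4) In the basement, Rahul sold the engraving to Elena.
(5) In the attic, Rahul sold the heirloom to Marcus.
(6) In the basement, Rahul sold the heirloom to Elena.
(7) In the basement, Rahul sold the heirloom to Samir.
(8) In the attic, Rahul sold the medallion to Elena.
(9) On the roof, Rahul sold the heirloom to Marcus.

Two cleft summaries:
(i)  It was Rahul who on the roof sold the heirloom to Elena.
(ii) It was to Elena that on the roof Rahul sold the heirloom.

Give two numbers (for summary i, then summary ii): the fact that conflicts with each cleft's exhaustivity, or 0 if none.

1, 9

Summary (i) focuses "Rahul" (the agent); background thing = the heirloom, recipient = Elena, setting = on the roof. Fact (1) matches that background with agent = Louisa — refutes (i).
Summary (ii) focuses "Elena" (the recipient); background agent = Rahul, thing = the heirloom, setting = on the roof. Fact (9) matches that background with recipient = Marcus — refutes (ii).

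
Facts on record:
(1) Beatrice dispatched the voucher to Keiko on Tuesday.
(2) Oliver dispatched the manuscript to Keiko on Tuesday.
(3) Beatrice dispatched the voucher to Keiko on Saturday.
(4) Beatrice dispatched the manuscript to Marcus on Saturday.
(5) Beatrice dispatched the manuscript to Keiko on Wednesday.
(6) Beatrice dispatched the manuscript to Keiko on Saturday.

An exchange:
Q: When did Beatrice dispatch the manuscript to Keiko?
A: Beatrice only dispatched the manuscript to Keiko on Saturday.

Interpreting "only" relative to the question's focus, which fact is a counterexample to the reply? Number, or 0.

Answering "When did ...?" puts focus on the setting — here, "on Saturday".
"Only" then excludes alternative settings while the background — agent = Beatrice, thing = the manuscript, recipient = Keiko — is held fixed.
Fact (5) shares the background with a different setting (on Wednesday) — counterexample.
(Fact (3) would refute a reading with focus on the thing — but that is not what the question asks.)

5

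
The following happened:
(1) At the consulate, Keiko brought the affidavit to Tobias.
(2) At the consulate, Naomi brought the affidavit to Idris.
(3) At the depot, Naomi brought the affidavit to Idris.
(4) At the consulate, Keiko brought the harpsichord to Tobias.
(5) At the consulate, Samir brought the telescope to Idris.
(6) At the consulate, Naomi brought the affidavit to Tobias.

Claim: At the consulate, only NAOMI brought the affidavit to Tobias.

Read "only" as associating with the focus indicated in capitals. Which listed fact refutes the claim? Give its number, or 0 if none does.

Focus (in capitals) is "Naomi" — the agent. "Only" excludes alternative agents while holding fixed thing = the affidavit, recipient = Tobias, setting = at the consulate.
Fact (1) shares the background but differs in agent (Keiko) — a counterexample.

1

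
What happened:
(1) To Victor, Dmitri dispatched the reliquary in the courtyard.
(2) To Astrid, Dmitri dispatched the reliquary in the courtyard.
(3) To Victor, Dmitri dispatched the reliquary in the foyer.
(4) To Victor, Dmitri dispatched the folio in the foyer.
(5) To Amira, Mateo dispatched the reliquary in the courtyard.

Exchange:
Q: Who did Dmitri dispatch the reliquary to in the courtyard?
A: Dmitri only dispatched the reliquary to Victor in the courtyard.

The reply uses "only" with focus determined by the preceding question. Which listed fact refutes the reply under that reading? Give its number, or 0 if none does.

Answering "Who did ... to ...?" puts focus on the recipient — here, "Victor".
"Only" then excludes alternative recipients while the background — Dmitri as agent and the reliquary as thing and in the courtyard as setting — is held fixed.
Fact (2) shares the background with a different recipient (Astrid) — counterexample.
(Fact (3) would refute a reading with focus on the setting — but that is not what the question asks.)

2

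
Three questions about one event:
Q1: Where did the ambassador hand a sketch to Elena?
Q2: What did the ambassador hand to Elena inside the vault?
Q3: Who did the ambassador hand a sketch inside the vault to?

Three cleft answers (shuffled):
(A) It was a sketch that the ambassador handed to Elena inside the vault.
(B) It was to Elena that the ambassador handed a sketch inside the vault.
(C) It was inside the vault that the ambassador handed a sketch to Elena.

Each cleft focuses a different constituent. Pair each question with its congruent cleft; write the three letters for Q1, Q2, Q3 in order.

CAB

Q1 asks about the location; cleft (C) focuses "inside the vault", which is the location — so Q1 → C.
Q2 asks about the direct object; cleft (A) focuses "a sketch", which is the direct object — so Q2 → A.
Q3 asks about the recipient; cleft (B) focuses "to Elena", which is the recipient — so Q3 → B.
Mapping: Q1→C, Q2→A, Q3→B.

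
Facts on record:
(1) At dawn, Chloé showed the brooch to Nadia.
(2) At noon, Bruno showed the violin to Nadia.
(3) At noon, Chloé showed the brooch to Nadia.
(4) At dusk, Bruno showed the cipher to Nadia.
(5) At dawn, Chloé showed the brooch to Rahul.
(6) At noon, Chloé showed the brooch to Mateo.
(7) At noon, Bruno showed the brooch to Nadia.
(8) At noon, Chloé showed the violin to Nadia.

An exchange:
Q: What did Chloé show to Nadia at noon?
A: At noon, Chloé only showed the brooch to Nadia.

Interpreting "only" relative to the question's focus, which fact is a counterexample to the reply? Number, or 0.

Answering "What did ...?" puts focus on the thing — here, "the brooch".
So "only" ranges over things; the rest (Chloé as agent and Nadia as recipient and at noon as setting) is presupposed.
Fact (8) shares the background with a different thing (the violin) — counterexample.
(Fact (1) would refute a reading with focus on the setting — but that is not what the question asks.)

8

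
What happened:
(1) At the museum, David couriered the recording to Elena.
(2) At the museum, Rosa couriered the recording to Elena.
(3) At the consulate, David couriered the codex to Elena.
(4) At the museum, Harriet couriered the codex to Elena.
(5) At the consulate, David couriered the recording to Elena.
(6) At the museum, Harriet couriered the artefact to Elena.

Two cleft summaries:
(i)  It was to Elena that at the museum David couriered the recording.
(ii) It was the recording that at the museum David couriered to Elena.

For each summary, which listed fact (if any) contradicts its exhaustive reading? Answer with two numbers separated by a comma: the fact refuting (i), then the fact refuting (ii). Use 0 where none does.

0, 0

Summary (i) focuses "Elena" (the recipient); background agent = David, thing = the recording, setting = at the museum. No fact matches that background with a different recipient, so 0.
Summary (ii) focuses "the recording" (the thing); background agent = David, recipient = Elena, setting = at the museum. No fact matches that background with a different thing, so 0.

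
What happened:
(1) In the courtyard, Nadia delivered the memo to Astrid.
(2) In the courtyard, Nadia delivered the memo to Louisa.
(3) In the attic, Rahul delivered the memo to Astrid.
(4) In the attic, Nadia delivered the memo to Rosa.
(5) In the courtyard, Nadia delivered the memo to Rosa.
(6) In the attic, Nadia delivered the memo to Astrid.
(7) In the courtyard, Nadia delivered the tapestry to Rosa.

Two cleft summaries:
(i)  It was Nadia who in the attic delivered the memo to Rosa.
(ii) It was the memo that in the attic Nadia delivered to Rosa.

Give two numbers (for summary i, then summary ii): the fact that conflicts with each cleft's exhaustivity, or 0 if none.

Summary (i) focuses "Nadia" (the agent); background thing = the memo, recipient = Rosa, setting = in the attic. No fact matches that background with a different agent, so 0.
Summary (ii) focuses "the memo" (the thing); background agent = Nadia, recipient = Rosa, setting = in the attic. No fact matches that background with a different thing, so 0.

0, 0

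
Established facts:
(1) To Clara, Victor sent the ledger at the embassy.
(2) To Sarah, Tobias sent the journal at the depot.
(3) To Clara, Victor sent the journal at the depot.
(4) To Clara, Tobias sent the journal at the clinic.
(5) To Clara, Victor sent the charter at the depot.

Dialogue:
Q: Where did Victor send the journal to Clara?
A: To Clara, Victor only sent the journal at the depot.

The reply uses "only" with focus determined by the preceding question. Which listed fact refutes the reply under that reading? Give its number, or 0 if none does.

0

The question "Where did ...?" targets the setting, so in the reply the focus falls on "at the depot".
"Only" then excludes alternative settings while the background — Victor as agent and the journal as thing and Clara as recipient — is held fixed.
No fact keeps Victor as agent and the journal as thing and Clara as recipient while changing the setting; every other fact differs on something backgrounded. The reply stands.
(Fact (5) would refute a reading with focus on the thing — but that is not what the question asks.)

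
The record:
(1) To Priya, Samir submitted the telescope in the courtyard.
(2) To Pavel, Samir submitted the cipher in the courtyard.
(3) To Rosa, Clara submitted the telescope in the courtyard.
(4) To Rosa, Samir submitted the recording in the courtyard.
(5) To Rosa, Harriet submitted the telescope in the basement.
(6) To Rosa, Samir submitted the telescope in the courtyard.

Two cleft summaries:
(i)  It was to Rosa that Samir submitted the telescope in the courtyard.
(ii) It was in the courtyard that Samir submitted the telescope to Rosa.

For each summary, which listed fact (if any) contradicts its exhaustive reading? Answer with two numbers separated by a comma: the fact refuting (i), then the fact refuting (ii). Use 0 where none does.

(i): focus "Rosa". Looking for Samir as agent and the telescope as thing and in the courtyard as setting with some other recipient — fact (1) has Priya there. Refuted.
(ii): focus "in the courtyard". No fact shares Samir as agent and the telescope as thing and Rosa as recipient with a different setting. 0.

1, 0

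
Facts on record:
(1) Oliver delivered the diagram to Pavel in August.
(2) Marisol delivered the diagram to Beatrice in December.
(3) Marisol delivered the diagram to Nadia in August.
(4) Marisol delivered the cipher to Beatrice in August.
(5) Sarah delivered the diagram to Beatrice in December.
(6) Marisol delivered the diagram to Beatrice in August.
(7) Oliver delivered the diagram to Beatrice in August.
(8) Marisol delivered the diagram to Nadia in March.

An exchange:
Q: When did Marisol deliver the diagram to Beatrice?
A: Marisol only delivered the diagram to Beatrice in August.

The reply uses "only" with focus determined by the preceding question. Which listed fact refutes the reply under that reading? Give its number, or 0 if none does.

The question "When did ...?" targets the setting, so in the reply the focus falls on "in August".
"Only" then excludes alternative settings while the background — Marisol as agent and the diagram as thing and Beatrice as recipient — is held fixed.
Fact (2) keeps Marisol as agent and the diagram as thing and Beatrice as recipient but has setting = in December; that refutes the reply.
(Fact (3) would refute a reading with focus on the recipient — but that is not what the question asks.)

2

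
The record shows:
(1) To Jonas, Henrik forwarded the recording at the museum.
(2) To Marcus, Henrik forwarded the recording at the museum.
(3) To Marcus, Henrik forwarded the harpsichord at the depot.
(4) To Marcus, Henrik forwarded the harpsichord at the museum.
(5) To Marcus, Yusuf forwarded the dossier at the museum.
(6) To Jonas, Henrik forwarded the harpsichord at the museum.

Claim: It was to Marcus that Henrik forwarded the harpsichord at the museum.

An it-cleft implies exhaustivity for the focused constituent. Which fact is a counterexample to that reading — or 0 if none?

The cleft puts "Marcus" in focus and presupposes the open proposition with agent = Henrik, thing = the harpsichord, setting = at the museum.
The exhaustive reading says no other recipient fits that background.
But fact (6) also has agent = Henrik, thing = the harpsichord, setting = at the museum, with recipient = Jonas — so the exhaustive reading fails.

6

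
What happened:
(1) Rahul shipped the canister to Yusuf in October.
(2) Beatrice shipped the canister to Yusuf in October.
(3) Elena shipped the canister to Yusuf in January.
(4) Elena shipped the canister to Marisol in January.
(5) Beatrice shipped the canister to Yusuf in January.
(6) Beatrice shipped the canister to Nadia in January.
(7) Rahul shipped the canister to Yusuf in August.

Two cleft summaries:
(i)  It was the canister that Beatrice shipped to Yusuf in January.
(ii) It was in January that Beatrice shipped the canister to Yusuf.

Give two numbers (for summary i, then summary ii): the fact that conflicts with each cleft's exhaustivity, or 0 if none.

0, 2

(i): focus "the canister". No fact shares agent = Beatrice, recipient = Yusuf, setting = in January with a different thing. 0.
(ii): focus "in January". Looking for agent = Beatrice, thing = the canister, recipient = Yusuf with some other setting — fact (2) has in October there. Refuted.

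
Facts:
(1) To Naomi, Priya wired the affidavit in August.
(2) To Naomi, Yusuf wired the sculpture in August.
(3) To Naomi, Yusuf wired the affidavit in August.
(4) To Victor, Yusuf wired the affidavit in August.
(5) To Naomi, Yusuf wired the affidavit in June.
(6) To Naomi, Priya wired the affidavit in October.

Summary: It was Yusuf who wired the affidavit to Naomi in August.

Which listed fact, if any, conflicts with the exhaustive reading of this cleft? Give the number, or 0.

1

Focus of the cleft: "Yusuf" (the agent). Presupposed background: same thing, recipient, setting (the affidavit / Naomi / in August).
Exhaustivity: Yusuf is the only agent satisfying that background.
Fact (1) shares the background but with agent = Priya; exhaustivity is violated.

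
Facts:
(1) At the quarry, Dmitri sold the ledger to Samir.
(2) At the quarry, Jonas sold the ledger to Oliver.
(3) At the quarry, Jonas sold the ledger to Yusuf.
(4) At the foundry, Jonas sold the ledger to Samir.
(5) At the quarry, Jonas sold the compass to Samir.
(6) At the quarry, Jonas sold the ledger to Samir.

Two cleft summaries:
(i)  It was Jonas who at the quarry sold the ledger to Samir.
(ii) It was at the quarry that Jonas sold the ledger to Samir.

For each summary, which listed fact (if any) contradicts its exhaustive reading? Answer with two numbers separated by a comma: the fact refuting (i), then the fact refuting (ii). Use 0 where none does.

1, 4

(i): focus "Jonas". Looking for thing = the ledger, recipient = Samir, setting = at the quarry with some other agent — fact (1) has Dmitri there. Refuted.
(ii): focus "at the quarry". Looking for agent = Jonas, thing = the ledger, recipient = Samir with some other setting — fact (4) has at the foundry there. Refuted.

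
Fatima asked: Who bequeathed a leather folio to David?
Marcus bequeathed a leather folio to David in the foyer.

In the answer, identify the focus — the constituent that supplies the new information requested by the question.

Marcus

The wh-word "who" asks about the subject (agent).
In the answer, "a leather folio" and "to David" are given — repeated from the question.
"in the foyer" is also new, but it specifies the location, which is not what the question asks about — so it is not the focus.
The constituent filling the subject (agent) gap is "Marcus"; that is the focus.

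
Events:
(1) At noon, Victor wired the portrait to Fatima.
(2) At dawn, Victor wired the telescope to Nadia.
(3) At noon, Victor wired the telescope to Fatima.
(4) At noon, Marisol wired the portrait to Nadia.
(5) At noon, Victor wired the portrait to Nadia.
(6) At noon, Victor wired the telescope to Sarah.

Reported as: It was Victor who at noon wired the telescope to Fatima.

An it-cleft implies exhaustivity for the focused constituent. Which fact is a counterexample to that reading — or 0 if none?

Focus of the cleft: "Victor" (the agent). Presupposed background: thing = the telescope, recipient = Fatima, setting = at noon.
Exhaustivity: Victor is the only agent satisfying that background.
Every other fact differs from the presupposition on some backgrounded slot, so none challenges the exhaustivity.

0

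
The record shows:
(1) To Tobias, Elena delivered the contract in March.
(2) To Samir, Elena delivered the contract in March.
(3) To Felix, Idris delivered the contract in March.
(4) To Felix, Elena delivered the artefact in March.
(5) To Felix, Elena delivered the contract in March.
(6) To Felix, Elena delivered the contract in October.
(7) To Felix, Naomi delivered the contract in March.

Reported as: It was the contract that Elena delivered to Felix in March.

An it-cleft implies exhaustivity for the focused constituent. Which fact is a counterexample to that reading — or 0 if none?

The cleft puts "the contract" in focus and presupposes the open proposition with Elena as agent and Felix as recipient and in March as setting.
The exhaustive reading says no other thing fits that background.
Fact (4) shares the background but with thing = the artefact; exhaustivity is violated.

4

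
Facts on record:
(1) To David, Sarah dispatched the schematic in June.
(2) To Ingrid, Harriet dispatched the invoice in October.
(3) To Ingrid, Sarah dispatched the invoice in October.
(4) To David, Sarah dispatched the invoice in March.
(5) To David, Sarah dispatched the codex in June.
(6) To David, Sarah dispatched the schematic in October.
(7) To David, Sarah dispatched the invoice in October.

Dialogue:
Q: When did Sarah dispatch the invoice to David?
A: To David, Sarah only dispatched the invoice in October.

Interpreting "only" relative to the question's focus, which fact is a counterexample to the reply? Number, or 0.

4

Answering "When did ...?" puts focus on the setting — here, "in October".
"Only" then excludes alternative settings while the background — same agent, thing, recipient (Sarah / the invoice / David) — is held fixed.
Fact (4) shares the background with a different setting (in March) — counterexample.
(Fact (6) would refute a reading with focus on the thing — but that is not what the question asks.)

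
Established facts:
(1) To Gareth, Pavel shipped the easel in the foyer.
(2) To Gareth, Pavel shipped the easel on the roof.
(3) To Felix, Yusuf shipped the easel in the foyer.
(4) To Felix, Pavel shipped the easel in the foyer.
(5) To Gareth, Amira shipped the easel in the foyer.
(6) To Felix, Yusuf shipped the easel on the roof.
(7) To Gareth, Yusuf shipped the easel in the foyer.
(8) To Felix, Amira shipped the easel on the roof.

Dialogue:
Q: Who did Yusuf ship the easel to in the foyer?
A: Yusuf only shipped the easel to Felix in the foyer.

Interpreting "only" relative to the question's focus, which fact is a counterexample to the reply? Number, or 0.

7

The question "Who did ... to ...?" targets the recipient, so in the reply the focus falls on "Felix".
"Only" then excludes alternative recipients while the background — agent = Yusuf, thing = the easel, setting = in the foyer — is held fixed.
Fact (7) shares the background with a different recipient (Gareth) — counterexample.
(Fact (6) would refute a reading with focus on the setting — but that is not what the question asks.)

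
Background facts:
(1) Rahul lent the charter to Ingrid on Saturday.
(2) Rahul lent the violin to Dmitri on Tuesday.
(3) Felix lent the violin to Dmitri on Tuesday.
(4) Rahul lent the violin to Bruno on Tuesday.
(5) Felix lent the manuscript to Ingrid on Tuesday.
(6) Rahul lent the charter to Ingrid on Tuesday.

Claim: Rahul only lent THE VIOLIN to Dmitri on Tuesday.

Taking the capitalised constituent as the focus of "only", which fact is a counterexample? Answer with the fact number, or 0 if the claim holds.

Focus (in capitals) is "the violin" — the thing. "Only" excludes alternative things while holding fixed agent = Rahul, recipient = Dmitri, setting = on Tuesday.
Every other fact changes something in the background, not just the thing. Nothing refutes the claim.

0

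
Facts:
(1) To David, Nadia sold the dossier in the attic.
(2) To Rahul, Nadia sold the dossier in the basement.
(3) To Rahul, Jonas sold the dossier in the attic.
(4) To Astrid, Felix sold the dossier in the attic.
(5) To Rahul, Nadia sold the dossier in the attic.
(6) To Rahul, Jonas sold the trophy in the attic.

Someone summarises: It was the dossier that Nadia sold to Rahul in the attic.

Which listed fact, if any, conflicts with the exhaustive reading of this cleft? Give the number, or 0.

The cleft puts "the dossier" in focus and presupposes the open proposition with same agent, recipient, setting (Nadia / Rahul / in the attic).
Exhaustivity: the dossier is the only thing satisfying that background.
Every other fact differs from the presupposition on some backgrounded slot, so none challenges the exhaustivity.

0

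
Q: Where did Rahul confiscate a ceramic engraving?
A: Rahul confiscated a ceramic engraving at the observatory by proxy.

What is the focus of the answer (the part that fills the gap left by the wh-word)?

The wh-word "where" asks about the location.
In the answer, "Rahul" and "a ceramic engraving" are given — repeated from the question.
"by proxy" is also new, but it specifies the manner, which is not what the question asks about — so it is not the focus.
The constituent filling the location gap is "at the observatory"; that is the focus.

at the observatory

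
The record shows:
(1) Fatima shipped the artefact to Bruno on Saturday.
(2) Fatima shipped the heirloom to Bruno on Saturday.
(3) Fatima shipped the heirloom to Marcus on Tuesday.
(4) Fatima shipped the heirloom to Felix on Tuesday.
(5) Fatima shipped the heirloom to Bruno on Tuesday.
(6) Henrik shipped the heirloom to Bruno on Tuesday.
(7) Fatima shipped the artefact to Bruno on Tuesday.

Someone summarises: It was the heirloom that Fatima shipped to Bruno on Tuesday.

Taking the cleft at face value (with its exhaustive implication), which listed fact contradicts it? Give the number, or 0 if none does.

7

Focus of the cleft: "the heirloom" (the thing). Presupposed background: same agent, recipient, setting (Fatima / Bruno / on Tuesday).
Exhaustivity: the heirloom is the only thing satisfying that background.
But fact (7) also has same agent, recipient, setting (Fatima / Bruno / on Tuesday), with thing = the artefact — so the exhaustive reading fails.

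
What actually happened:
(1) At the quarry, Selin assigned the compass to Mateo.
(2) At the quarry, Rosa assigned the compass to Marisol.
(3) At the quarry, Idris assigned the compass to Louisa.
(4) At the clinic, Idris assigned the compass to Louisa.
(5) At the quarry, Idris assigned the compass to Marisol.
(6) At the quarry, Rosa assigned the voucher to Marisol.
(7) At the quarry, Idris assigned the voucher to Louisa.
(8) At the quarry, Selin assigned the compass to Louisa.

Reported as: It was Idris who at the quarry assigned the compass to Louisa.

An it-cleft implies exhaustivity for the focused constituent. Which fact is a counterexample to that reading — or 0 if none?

8

The cleft puts "Idris" in focus and presupposes the open proposition with thing = the compass, recipient = Louisa, setting = at the quarry.
The exhaustive reading says no other agent fits that background.
Fact (8) shares the background but with agent = Selin; exhaustivity is violated.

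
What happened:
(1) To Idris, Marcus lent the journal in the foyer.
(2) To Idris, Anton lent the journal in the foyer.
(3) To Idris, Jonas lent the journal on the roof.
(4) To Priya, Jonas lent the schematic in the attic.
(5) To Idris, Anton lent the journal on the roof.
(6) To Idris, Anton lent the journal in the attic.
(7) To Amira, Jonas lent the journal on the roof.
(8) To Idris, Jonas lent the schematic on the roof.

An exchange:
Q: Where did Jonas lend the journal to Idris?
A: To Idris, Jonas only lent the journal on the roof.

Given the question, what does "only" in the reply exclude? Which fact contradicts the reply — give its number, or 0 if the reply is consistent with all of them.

0

Answering "Where did ...?" puts focus on the setting — here, "on the roof".
So "only" ranges over settings; the rest (Jonas as agent and the journal as thing and Idris as recipient) is presupposed.
No fact keeps Jonas as agent and the journal as thing and Idris as recipient while changing the setting; every other fact differs on something backgrounded. The reply stands.
(Fact (8) would refute a reading with focus on the thing — but that is not what the question asks.)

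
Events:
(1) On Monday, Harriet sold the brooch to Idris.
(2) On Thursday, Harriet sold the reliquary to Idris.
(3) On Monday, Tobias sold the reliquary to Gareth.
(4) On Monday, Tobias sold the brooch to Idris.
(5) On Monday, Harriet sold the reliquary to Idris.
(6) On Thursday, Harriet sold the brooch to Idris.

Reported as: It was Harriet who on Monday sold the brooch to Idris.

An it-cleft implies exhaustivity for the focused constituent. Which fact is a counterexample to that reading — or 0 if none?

Focus of the cleft: "Harriet" (the agent). Presupposed background: same thing, recipient, setting (the brooch / Idris / on Monday).
Exhaustivity: Harriet is the only agent satisfying that background.
But fact (4) also has same thing, recipient, setting (the brooch / Idris / on Monday), with agent = Tobias — so the exhaustive reading fails.

4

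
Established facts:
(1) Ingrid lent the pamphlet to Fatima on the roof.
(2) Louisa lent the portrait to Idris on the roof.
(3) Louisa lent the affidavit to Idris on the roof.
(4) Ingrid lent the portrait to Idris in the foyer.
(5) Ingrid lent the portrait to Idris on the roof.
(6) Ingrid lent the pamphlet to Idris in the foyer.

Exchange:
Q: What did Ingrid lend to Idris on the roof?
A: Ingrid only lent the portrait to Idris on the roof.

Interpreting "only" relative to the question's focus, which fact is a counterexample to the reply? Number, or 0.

Answering "What did ...?" puts focus on the thing — here, "the portrait".
So "only" ranges over things; the rest (Ingrid as agent and Idris as recipient and on the roof as setting) is presupposed.
No listed fact shares that background with another thing. Nothing contradicts the reply.
(Fact (4) would refute a reading with focus on the setting — but that is not what the question asks.)

0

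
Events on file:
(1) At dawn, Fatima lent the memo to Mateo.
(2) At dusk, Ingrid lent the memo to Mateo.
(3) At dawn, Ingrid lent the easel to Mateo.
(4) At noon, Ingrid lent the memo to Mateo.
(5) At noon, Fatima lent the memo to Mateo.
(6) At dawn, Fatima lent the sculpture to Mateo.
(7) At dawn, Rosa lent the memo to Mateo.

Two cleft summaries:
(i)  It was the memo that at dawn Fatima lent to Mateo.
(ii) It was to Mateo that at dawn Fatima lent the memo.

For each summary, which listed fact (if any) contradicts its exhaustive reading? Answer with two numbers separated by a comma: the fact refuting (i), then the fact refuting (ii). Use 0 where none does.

6, 0

(i): focus "the memo". Looking for agent = Fatima, recipient = Mateo, setting = at dawn with some other thing — fact (6) has the sculpture there. Refuted.
(ii): focus "Mateo". No fact shares agent = Fatima, thing = the memo, setting = at dawn with a different recipient. 0.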